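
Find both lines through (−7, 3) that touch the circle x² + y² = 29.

2x − 5y = −29 and 5x + 2y = −29

Write the tangent as mx − y + (3 − m·(−7)) = 0 and set its distance from the centre to √29:
[m·(7) − (−3)]² = 29(m² + 1)
10m² + 21m − 10 = 0, so m = 2/5 or m = −5/2.
Through (−7, 3) these give 2x − 5y = −29 and 5x + 2y = −29.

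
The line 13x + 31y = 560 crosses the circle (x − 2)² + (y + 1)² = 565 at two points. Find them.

(−7, 21) and (24, 8)

Express y = (560 − 13x)/31 and substitute into the circle:
1130x² − 19210x − 189840 = 0  ⟹  x² − 17x − 168 = 0
x = 24 or x = −7, giving (24, 8) and (−7, 21).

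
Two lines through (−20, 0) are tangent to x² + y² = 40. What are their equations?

Let a tangent through (−20, 0) have slope m. Its distance from (0, 0) must equal 2√10:
(20m − (0))² = 40(m² + 1)
9m² − 1 = 0, so m = −1/3 or m = 1/3.
Through (−20, 0) these give x + 3y = −20 and x − 3y = −20.

x + 3y = −20 and x − 3y = −20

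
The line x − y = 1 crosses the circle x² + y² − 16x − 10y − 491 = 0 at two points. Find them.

(−10, −11) and (24, 23)

Express y = x − 1 and substitute into the circle:
2x² − 28x − 480 = 0  ⟹  x² − 14x − 240 = 0
x = 24 or x = −10, giving (24, 23) and (−10, −11).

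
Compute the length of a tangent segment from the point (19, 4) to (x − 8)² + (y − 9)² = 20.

3√14

The centre is (8, 9) and r = 2√5. The square of the distance from P to the centre is 121 + 25 = 146.
Power of the point: PT² = |PO|² − r² = 126, so PT = 3√14.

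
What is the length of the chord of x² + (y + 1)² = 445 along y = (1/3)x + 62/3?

From the line, y = (62 + x)/3. Substituting:
10x² + 130x + 220 = 0  ⟹  x² + 13x + 22 = 0
x = −2 or x = −11, giving (−2, 20) and (−11, 17).
|(−2, 20) − (−11, 17)| = √((9)² + (3)²) = 3√10.

3√10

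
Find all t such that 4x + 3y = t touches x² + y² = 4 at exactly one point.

t = −10 or t = 10

Tangency holds when the distance from the centre (0, 0) to the line equals the radius 2:
|4·0 + 3·0 − t| / √25 = 2
|t| = 2·5, so t = 10 or t = −10.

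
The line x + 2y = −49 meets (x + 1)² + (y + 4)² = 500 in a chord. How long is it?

12√5

Centre (−1, −4), r² = 500. Perpendicular distance d from centre to line = |40| / √5 = 40/√5.
Chord = 2√(r² − d²) = 2·√(180) = 12√5.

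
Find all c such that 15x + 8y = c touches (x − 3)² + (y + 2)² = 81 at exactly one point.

c = −124 or c = 182

The line touches the circle iff its distance from (3, −2) is 9:
|15·3 + 8·(−2) − c| / √289 = 9
|c − (29)| = 9·17, so c = 182 or c = −124.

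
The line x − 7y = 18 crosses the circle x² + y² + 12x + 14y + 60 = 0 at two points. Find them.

(−10, −4) and (−3, −3)

Substitute y = (−18 + x)/7:
50x² + 650x + 1500 = 0  ⟹  x² + 13x + 30 = 0
x = −3 or x = −10, giving (−3, −3) and (−10, −4).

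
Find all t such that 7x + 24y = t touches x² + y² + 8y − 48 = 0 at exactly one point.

t = −296 or t = 104

The line touches the circle iff its distance from (0, −4) is 8:
|7·0 + 24·(−4) − t| / √625 = 8
|t − (−96)| = 8·25, so t = 104 or t = −296.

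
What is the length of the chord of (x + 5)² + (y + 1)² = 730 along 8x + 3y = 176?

Express y = (176 − 8x)/3 and substitute into the circle:
73x² − 2774x + 25696 = 0  ⟹  x² − 38x + 352 = 0
x = 22 or x = 16, giving (22, 0) and (16, 16).
Chord length = distance between (22, 0) and (16, 16) = √292 = 2√73.

2√73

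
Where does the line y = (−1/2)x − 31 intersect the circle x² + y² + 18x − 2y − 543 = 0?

(−24, −19) and (−16, −23)

Substitute y = (−62 − x)/2:
5x² + 200x + 1920 = 0  ⟹  x² + 40x + 384 = 0
x = −16 or x = −24, giving (−16, −23) and (−24, −19).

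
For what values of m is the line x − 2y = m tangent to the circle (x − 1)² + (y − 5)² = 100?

For a tangent, require d(centre, line) = r = 10.
|1·1 − 2·5 − m| / √5 = 10
|m − (−9)| = 10√5.

m = −9 ± 10√5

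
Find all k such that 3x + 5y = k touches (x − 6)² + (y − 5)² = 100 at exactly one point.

The line touches the circle iff its distance from (6, 5) is 10:
|3·6 + 5·5 − k| / √34 = 10
|k − (43)| = 10√34.

k = 43 ± 10√34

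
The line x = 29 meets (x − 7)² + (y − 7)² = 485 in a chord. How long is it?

The line gives x = 29. Substituting into the circle:
y² − 14y + 48 = 0
y = 8 or y = 6, giving (29, 8) and (29, 6).
|(29, 8) − (29, 6)| = √((0)² + (2)²) = 2.

2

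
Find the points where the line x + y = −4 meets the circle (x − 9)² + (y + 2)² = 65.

From the line, y = −x − 4. Substituting:
2x² − 14x + 20 = 0  ⟹  x² − 7x + 10 = 0
x = 5 or x = 2, giving (5, −9) and (2, −6).

(2, −6) and (5, −9)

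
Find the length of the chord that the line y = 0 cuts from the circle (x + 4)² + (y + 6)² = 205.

26

Express y = 0 and substitute into the circle:
x² + 8x − 153 = 0
x = 9 or x = −17, giving (9, 0) and (−17, 0).
Chord length = distance between (9, 0) and (−17, 0) = √676 = 26.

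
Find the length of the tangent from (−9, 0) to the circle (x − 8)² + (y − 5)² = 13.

With centre O = (8, 5), |OP|² = 314 and r² = 13.
Power of the point: PT² = |PO|² − r² = 301, so PT = √301.

√301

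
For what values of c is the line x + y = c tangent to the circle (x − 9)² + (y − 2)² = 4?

c = 11 ± 2√2

For a tangent, require d(centre, line) = r = 2.
|1·9 + 1·2 − c| / √2 = 2
|c − (11)| = 2√2.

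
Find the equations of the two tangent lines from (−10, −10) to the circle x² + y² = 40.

x − 3y = 20 and 3x − y = −20

A line y − (−10) = m(x − (−10)) is tangent when its distance from (0, 0) is 2√10:
[m·(10) − (10)]² = 40(m² + 1)
3m² − 10m + 3 = 0, so m = 1/3 or m = 3.
With m = 1/3: x − 3y = 20. With m = 3: 3x − y = −20.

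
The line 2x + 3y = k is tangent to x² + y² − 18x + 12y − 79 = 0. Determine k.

The line touches the circle iff its distance from (9, −6) is 14:
|2·9 + 3·(−6) − k| / √13 = 14
|k| = 14√13.

k = ±14√13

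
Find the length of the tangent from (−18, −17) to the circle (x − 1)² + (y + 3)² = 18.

7√11

With centre O = (1, −3), |OP|² = 557 and r² = 18.
The tangent meets the radius at right angles, so tangent² = |PO|² − r² = 557 − 18 = 539.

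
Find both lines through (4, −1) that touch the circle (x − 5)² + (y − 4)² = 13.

3x + 2y = 10 and 2x − 3y = 11

Let a tangent through (4, −1) have slope m. Its distance from (5, 4) must equal √13:
(1m − (5))² = 13(m² + 1)
6m² + 5m − 6 = 0, so m = −3/2 or m = 2/3.
Through (4, −1) these give 3x + 2y = 10 and 2x − 3y = 11.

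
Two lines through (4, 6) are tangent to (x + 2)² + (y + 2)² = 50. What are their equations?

Let a tangent through (4, 6) have slope m. Its distance from (−2, −2) must equal 5√2:
(−6m − (−8))² = 50(m² + 1)
7m² + 48m − 7 = 0, so m = −7 or m = 1/7.
With m = −7: 7x + y = 34. With m = 1/7: x − 7y = −38.

7x + y = 34 and x − 7y = −38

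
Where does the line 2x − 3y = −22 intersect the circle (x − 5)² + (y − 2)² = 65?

(−2, 6) and (4, 10)

From the line, y = (22 + 2x)/3. Substituting:
13x² − 26x − 104 = 0  ⟹  x² − 2x − 8 = 0
x = 4 or x = −2, giving (4, 10) and (−2, 6).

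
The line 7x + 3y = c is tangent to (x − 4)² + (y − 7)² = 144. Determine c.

c = 49 ± 12√58

For a tangent, require d(centre, line) = r = 12.
|7·4 + 3·7 − c| / √58 = 12
|c − (49)| = 12√58.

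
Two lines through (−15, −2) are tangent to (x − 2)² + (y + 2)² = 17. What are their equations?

x − 4y = −7 and x + 4y = −23

Write the tangent as mx − y + (−2 − m·(−15)) = 0 and set its distance from the centre to √17:
(17m − (0))² = 17(m² + 1)
16m² − 1 = 0, so m = 1/4 or m = −1/4.
With m = 1/4: x − 4y = −7. With m = −1/4: x + 4y = −23.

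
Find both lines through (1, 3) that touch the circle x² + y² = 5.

2x + y = 5 and x − 2y = −5

A line y − (3) = m(x − (1)) is tangent when its distance from (0, 0) is √5:
[m·(−1) − (−3)]² = 5(m² + 1)
2m² + 3m − 2 = 0, so m = −2 or m = 1/2.
With m = −2: 2x + y = 5. With m = 1/2: x − 2y = −5.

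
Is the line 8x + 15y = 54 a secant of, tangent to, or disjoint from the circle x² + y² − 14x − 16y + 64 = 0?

disjoint

Substituting the line into the circle gives 289x² − 2094x + 4356 = 0.
Discriminant = (−2094)² − 4·289·(4356) = −650700 < 0.
No real roots: the line does not meet the circle.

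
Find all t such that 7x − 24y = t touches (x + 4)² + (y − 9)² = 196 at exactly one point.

Tangency holds when the distance from the centre (−4, 9) to the line equals the radius 14:
|7·(−4) − 24·9 − t| / √625 = 14
|t − (−244)| = 14·25, so t = 106 or t = −594.

t = −594 or t = 106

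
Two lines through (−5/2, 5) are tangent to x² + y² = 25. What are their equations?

y = 5 and 4x − 3y = −25

Write the tangent as mx − y + (5 − m·(−5/2)) = 0 and set its distance from the centre to 5:
[m·(5/2) − (−5)]² = 25(m² + 1)
3m² − 4m = 0, so m = 0 or m = 4/3.
Through (−5/2, 5) these give y = 5 and 4x − 3y = −25.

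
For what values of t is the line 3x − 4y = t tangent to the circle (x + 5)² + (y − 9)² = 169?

t = −116 or t = 14

The line touches the circle iff its distance from (−5, 9) is 13:
|3·(−5) − 4·9 − t| / √25 = 13
|t − (−51)| = 13·5, so t = 14 or t = −116.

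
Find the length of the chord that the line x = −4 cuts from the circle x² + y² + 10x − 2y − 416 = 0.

Centre (−5, 1), r² = 442. Perpendicular distance d from centre to line = |−1| / √1 = 1.
Half the chord is √(r² − d²) = √(441), so the full chord is 42.

42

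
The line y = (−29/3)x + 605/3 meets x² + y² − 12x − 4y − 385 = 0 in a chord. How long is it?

Express y = (605 − 29x)/3 and substitute into the circle:
850x² − 34850x + 355300 = 0  ⟹  x² − 41x + 418 = 0
x = 22 or x = 19, giving (22, −11) and (19, 18).
|(22, −11) − (19, 18)| = √((3)² + (−29)²) = 5√34.

5√34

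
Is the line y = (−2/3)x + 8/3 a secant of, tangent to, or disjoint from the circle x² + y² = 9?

Substituting the line into the circle gives 13x² − 32x − 17 = 0.
Δ = 1024 − (−884) = 1908.
Two real roots: the line is a secant.

secant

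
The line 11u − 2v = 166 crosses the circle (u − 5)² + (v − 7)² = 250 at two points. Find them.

(14, −6) and (18, 16)

From the line, v = (−166 + 11u)/2. Substituting:
125u² − 4000u + 31500 = 0  ⟹  u² − 32u + 252 = 0
u = 18 or u = 14, giving (18, 16) and (14, −6).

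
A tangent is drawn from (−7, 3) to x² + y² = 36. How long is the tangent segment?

√22

Centre (0, 0), r² = 36. |PO|² = (−7)² + (3)² = 58.
The tangent meets the radius at right angles, so tangent² = |PO|² − r² = 58 − 36 = 22.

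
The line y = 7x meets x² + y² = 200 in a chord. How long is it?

From the line, y = 7x. Substituting:
50x² − 200 = 0  ⟹  x² − 4 = 0
x = 2 or x = −2, giving (2, 14) and (−2, −14).
|(2, 14) − (−2, −14)| = √((4)² + (28)²) = 20√2.

20√2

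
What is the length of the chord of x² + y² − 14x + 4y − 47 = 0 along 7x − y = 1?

10√2

Centre (7, −2), r² = 100. Perpendicular distance d from centre to line = |50| / √50 = 50/√50.
Chord = 2√(r² − d²) = 2·√(50) = 10√2.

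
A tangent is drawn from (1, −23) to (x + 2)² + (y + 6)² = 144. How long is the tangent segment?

√154

Centre (−2, −6), r² = 144. |PO|² = (3)² + (−17)² = 298.
The tangent meets the radius at right angles, so tangent² = |PO|² − r² = 298 − 144 = 154.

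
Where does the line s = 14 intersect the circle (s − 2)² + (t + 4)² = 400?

The line gives s = 14. Substituting into the circle:
t² + 8t − 240 = 0
t = 12 or t = −20, giving (14, 12) and (14, −20).

(14, −20) and (14, 12)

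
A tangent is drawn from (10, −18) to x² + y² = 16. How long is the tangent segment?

Centre (0, 0), r² = 16. |PO|² = (10)² + (−18)² = 424.
Power of the point: PT² = |PO|² − r² = 408, so PT = 2√102.

2√102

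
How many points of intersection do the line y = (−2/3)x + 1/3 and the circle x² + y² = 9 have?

Substituting the line into the circle gives 13x² − 4x − 80 = 0.
Discriminant = (−4)² − 4·13·(−80) = 4176 > 0.
Two real roots: the line is a secant.

2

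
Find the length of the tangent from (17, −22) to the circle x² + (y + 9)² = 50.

2√102

Centre (0, −9), r² = 50. |PO|² = (17)² + (−13)² = 458.
Power of the point: PT² = |PO|² − r² = 408, so PT = 2√102.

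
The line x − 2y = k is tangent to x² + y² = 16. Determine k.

k = ±4√5

Tangency holds when the distance from the centre (0, 0) to the line equals the radius 4:
|1·0 − 2·0 − k| / √5 = 4
|k| = 4√5.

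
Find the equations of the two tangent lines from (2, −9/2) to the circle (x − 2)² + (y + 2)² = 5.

x − 2y = 11 and x + 2y = −7

Let a tangent through (2, −9/2) have slope m. Its distance from (2, −2) must equal √5:
[m·(0) − (5/2)]² = 5(m² + 1)
4m² − 1 = 0, so m = 1/2 or m = −1/2.
With m = 1/2: x − 2y = 11. With m = −1/2: x + 2y = −7.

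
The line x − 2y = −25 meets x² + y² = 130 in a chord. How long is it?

2√5

Centre (0, 0), r² = 130. Perpendicular distance d from centre to line = |25| / √5 = 25/√5.
Half the chord is √(r² − d²) = √(5), so the full chord is 2√5.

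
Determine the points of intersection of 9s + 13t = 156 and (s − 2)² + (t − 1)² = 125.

(0, 12) and (13, 3)

From the line, t = (156 − 9s)/13. Substituting:
250s² − 3250s = 0  ⟹  s² − 13s = 0
s = 13 or s = 0, giving (13, 3) and (0, 12).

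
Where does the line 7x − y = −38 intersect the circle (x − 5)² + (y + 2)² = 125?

(−6, −4) and (−5, 3)

Express y = 7x + 38 and substitute into the circle:
50x² + 550x + 1500 = 0  ⟹  x² + 11x + 30 = 0
x = −5 or x = −6, giving (−5, 3) and (−6, −4).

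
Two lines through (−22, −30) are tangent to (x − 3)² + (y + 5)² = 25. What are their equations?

4x − 3y = 2 and 3x − 4y = 54

Write the tangent as mx − y + (−30 − m·(−22)) = 0 and set its distance from the centre to 5:
(25m − (25))² = 25(m² + 1)
12m² − 25m + 12 = 0, so m = 4/3 or m = 3/4.
Through (−22, −30) these give 4x − 3y = 2 and 3x − 4y = 54.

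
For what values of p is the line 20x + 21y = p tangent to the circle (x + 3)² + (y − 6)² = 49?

Tangency holds when the distance from the centre (−3, 6) to the line equals the radius 7:
|20·(−3) + 21·6 − p| / √841 = 7
|p − (66)| = 7·29, so p = 269 or p = −137.

p = −137 or p = 269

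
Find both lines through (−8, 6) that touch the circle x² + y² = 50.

Let a tangent through (−8, 6) have slope m. Its distance from (0, 0) must equal 5√2:
[m·(8) − (−6)]² = 50(m² + 1)
7m² + 48m − 7 = 0, so m = 1/7 or m = −7.
With m = 1/7: x − 7y = −50. With m = −7: 7x + y = −50.

x − 7y = −50 and 7x + y = −50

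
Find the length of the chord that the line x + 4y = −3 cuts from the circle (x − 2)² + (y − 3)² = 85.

4√17

Centre (2, 3), r² = 85. Perpendicular distance d from centre to line = |17| / √17 = 17/√17.
Chord = 2√(r² − d²) = 2·√(68) = 4√17.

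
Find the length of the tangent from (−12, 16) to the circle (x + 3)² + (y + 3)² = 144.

√298

Centre (−3, −3), r² = 144. |PO|² = (−9)² + (19)² = 442.
By the tangent–radius right angle, tangent length = √(|PO|² − r²) = √298.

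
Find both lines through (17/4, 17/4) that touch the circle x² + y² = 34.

Write the tangent as mx − y + (17/4 − m·(17/4)) = 0 and set its distance from the centre to √34:
(−17/4m − (−17/4))² = 34(m² + 1)
15m² + 34m + 15 = 0, so m = −3/5 or m = −5/3.
With m = −3/5: 3x + 5y = 34. With m = −5/3: 5x + 3y = 34.

3x + 5y = 34 and 5x + 3y = 34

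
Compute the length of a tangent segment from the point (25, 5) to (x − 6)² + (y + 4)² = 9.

√433

The centre is (6, −4) and r = 3. The square of the distance from P to the centre is 361 + 81 = 442.
By the tangent–radius right angle, tangent length = √(|PO|² − r²) = √433.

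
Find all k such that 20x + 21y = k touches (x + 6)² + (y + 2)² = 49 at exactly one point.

k = −365 or k = 41

The line touches the circle iff its distance from (−6, −2) is 7:
|20·(−6) + 21·(−2) − k| / √841 = 7
|k − (−162)| = 7·29, so k = 41 or k = −365.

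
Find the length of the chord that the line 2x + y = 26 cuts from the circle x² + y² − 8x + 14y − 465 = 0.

Centre (4, −7), r² = 530. Perpendicular distance d from centre to line = |−25| / √5 = 25/√5.
Half the chord is √(r² − d²) = √(405), so the full chord is 18√5.

18√5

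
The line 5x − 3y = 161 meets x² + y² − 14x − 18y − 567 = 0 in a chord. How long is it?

Substitute y = (−161 + 5x)/3:
34x² − 2006x + 29512 = 0  ⟹  x² − 59x + 868 = 0
x = 31 or x = 28, giving (31, −2) and (28, −7).
|(31, −2) − (28, −7)| = √((3)² + (5)²) = √34.

√34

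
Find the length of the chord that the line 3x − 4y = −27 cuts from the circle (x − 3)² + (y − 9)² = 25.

Express y = (27 + 3x)/4 and substitute into the circle:
25x² − 150x − 175 = 0  ⟹  x² − 6x − 7 = 0
x = 7 or x = −1, giving (7, 12) and (−1, 6).
Chord length = distance between (7, 12) and (−1, 6) = √100 = 10.

10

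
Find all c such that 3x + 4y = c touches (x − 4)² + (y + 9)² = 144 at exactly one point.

For a tangent, require d(centre, line) = r = 12.
|3·4 + 4·(−9) − c| / √25 = 12
|c − (−24)| = 12·5, so c = 36 or c = −84.

c = −84 or c = 36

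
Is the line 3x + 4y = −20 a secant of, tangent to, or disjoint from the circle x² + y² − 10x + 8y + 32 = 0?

disjoint

d² = (3·5 + 4·(−4) − (−20))²/25 = 361/25; r² = 9.
Since d² > r², the line lies outside the circle.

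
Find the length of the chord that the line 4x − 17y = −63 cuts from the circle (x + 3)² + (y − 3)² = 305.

The distance from (−3, 3) to the line is 0/√305, and r² = 305.
Chord = 2√(r² − d²) = 2·√(305) = 2√305.

2√305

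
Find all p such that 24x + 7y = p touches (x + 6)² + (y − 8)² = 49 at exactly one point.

p = −263 or p = 87

Tangency holds when the distance from the centre (−6, 8) to the line equals the radius 7:
|24·(−6) + 7·8 − p| / √625 = 7
|p − (−88)| = 7·25, so p = 87 or p = −263.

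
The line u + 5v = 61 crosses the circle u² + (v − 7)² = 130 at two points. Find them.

(−9, 14) and (11, 10)

From the line, v = (61 − u)/5. Substituting:
26u² − 52u − 2574 = 0  ⟹  u² − 2u − 99 = 0
u = 11 or u = −9, giving (11, 10) and (−9, 14).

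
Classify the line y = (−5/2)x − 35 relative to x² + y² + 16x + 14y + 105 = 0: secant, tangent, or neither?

d² = (5·(−8) + 2·(−7) − (−70))²/29 = 256/29; r² = 8.
Since d² > r², the line lies outside the circle.

neither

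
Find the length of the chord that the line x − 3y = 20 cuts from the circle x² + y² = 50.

Substitute y = (−20 + x)/3:
10x² − 40x − 50 = 0  ⟹  x² − 4x − 5 = 0
x = 5 or x = −1, giving (5, −5) and (−1, −7).
Chord length = distance between (5, −5) and (−1, −7) = √40 = 2√10.

2√10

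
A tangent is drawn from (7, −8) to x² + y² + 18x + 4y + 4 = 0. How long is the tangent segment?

With centre O = (−9, −2), |OP|² = 292 and r² = 81.
The tangent meets the radius at right angles, so tangent² = |PO|² − r² = 292 − 81 = 211.

√211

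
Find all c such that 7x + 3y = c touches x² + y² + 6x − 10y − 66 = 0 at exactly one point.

c = −6 ± 10√58

For a tangent, require d(centre, line) = r = 10.
|7·(−3) + 3·5 − c| / √58 = 10
|c − (−6)| = 10√58.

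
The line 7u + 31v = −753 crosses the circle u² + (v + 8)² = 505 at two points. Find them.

Express v = (−753 − 7u)/31 and substitute into the circle:
1010u² + 7070u − 230280 = 0  ⟹  u² + 7u − 228 = 0
u = 12 or u = −19, giving (12, −27) and (−19, −20).

(−19, −20) and (12, −27)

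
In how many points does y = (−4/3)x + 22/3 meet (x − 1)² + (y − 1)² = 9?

Substituting the line into the circle gives 25x² − 170x + 289 = 0.
Discriminant = (−170)² − 4·25·(289) = 0.
A repeated root: the line is tangent.

1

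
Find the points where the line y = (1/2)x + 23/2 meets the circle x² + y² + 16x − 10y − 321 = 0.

From the line, y = (23 + x)/2. Substituting:
5x² + 90x − 1215 = 0  ⟹  x² + 18x − 243 = 0
x = 9 or x = −27, giving (9, 16) and (−27, −2).

(−27, −2) and (9, 16)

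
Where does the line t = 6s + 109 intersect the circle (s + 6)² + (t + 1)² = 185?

Express t = 6s + 109 and substitute into the circle:
37s² + 1332s + 11951 = 0  ⟹  s² + 36s + 323 = 0
s = −17 or s = −19, giving (−17, 7) and (−19, −5).

(−19, −5) and (−17, 7)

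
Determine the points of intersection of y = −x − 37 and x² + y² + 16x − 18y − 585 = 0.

(−29, −8) and (−25, −12)

Substitute y = −x − 37:
2x² + 108x + 1450 = 0  ⟹  x² + 54x + 725 = 0
x = −25 or x = −29, giving (−25, −12) and (−29, −8).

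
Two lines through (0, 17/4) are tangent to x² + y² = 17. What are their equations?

x + 4y = 17 and x − 4y = −17

A line y − (17/4) = m(x − (0)) is tangent when its distance from (0, 0) is √17:
[m·(0) − (−17/4)]² = 17(m² + 1)
16m² − 1 = 0, so m = −1/4 or m = 1/4.
Through (0, 17/4) these give x + 4y = 17 and x − 4y = −17.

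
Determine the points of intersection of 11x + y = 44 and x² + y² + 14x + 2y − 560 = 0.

(2, 22) and (6, −22)

Express y = −11x + 44 and substitute into the circle:
122x² − 976x + 1464 = 0  ⟹  x² − 8x + 12 = 0
x = 6 or x = 2, giving (6, −22) and (2, 22).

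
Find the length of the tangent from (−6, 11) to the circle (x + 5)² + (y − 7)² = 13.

2

With centre O = (−5, 7), |OP|² = 17 and r² = 13.
The tangent meets the radius at right angles, so tangent² = |PO|² − r² = 17 − 13 = 4.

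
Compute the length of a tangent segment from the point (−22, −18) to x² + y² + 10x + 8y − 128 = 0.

Centre (−5, −4), r² = 169. |PO|² = (−17)² + (−14)² = 485.
Power of the point: PT² = |PO|² − r² = 316, so PT = 2√79.

2√79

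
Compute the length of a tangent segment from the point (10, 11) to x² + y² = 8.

The centre is (0, 0) and r = 2√2. The square of the distance from P to the centre is 100 + 121 = 221.
By the tangent–radius right angle, tangent length = √(|PO|² − r²) = √213.

√213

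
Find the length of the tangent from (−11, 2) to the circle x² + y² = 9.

2√29

The centre is (0, 0) and r = 3. The square of the distance from P to the centre is 121 + 4 = 125.
Power of the point: PT² = |PO|² − r² = 116, so PT = 2√29.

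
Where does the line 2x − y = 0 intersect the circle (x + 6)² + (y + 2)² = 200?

(−8, −16) and (4, 8)

From the line, y = 2x. Substituting:
5x² + 20x − 160 = 0  ⟹  x² + 4x − 32 = 0
x = 4 or x = −8, giving (4, 8) and (−8, −16).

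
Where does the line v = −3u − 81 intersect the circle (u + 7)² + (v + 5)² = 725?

From the line, v = −3u − 81. Substituting:
10u² + 470u + 5100 = 0  ⟹  u² + 47u + 510 = 0
u = −17 or u = −30, giving (−17, −30) and (−30, 9).

(−30, 9) and (−17, −30)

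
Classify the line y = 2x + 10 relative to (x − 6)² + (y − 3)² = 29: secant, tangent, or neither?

neither

Substituting the line into the circle gives 5x² + 16x + 56 = 0.
Discriminant = (16)² − 4·5·(56) = −864 < 0.
No real roots: the line does not meet the circle.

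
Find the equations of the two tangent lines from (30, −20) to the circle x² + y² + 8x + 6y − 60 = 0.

Write the tangent as mx − y + (−20 − m·(30)) = 0 and set its distance from the centre to √85:
(−34m − (17))² = 85(m² + 1)
63m² + 68m + 12 = 0, so m = −2/9 or m = −6/7.
Through (30, −20) these give 2x + 9y = −120 and 6x + 7y = 40.

2x + 9y = −120 and 6x + 7y = 40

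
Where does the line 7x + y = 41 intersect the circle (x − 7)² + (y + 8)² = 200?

(5, 6) and (9, −22)

Substitute y = −7x + 41:
50x² − 700x + 2250 = 0  ⟹  x² − 14x + 45 = 0
x = 9 or x = 5, giving (9, −22) and (5, 6).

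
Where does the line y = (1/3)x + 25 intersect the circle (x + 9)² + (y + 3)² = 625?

(−24, 17) and (−9, 22)

Substitute y = (75 + x)/3:
10x² + 330x + 2160 = 0  ⟹  x² + 33x + 216 = 0
x = −9 or x = −24, giving (−9, 22) and (−24, 17).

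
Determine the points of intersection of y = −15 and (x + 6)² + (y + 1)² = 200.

Express y = −15 and substitute into the circle:
x² + 12x + 32 = 0
x = −4 or x = −8, giving (−4, −15) and (−8, −15).

(−8, −15) and (−4, −15)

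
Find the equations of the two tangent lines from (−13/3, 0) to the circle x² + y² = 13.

A line y − (0) = m(x − (−13/3)) is tangent when its distance from (0, 0) is √13:
[m·(13/3) − (0)]² = 13(m² + 1)
4m² − 9 = 0, so m = 3/2 or m = −3/2.
Through (−13/3, 0) these give 3x − 2y = −13 and 3x + 2y = −13.

3x − 2y = −13 and 3x + 2y = −13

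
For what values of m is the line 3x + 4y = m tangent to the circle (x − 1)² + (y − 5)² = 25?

The line touches the circle iff its distance from (1, 5) is 5:
|3·1 + 4·5 − m| / √25 = 5
|m − (23)| = 5·5, so m = 48 or m = −2.

m = −2 or m = 48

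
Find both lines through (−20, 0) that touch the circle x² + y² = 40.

x − 3y = −20 and x + 3y = −20

A line y − (0) = m(x − (−20)) is tangent when its distance from (0, 0) is 2√10:
(20m − (0))² = 40(m² + 1)
9m² − 1 = 0, so m = 1/3 or m = −1/3.
With m = 1/3: x − 3y = −20. With m = −1/3: x + 3y = −20.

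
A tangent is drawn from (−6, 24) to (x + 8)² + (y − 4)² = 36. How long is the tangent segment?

4√23

Centre (−8, 4), r² = 36. |PO|² = (2)² + (20)² = 404.
Power of the point: PT² = |PO|² − r² = 368, so PT = 4√23.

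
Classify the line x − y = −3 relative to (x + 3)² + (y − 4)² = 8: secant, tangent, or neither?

tangent

d² = (1·(−3) − 1·4 − (−3))²/2 = 8; r² = 8.
Since d² = r², the line is tangent.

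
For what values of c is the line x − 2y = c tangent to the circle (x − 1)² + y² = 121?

For a tangent, require d(centre, line) = r = 11.
|1·1 − 2·0 − c| / √5 = 11
|c − (1)| = 11√5.

c = 1 ± 11√5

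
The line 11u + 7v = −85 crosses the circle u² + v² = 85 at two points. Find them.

(−9, 2) and (−2, −9)

From the line, v = (−85 − 11u)/7. Substituting:
170u² + 1870u + 3060 = 0  ⟹  u² + 11u + 18 = 0
u = −2 or u = −9, giving (−2, −9) and (−9, 2).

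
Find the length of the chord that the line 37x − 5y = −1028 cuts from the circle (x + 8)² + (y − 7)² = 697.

From the line, y = (1028 + 37x)/5. Substituting:
1394x² + 73882x + 970224 = 0  ⟹  x² + 53x + 696 = 0
x = −24 or x = −29, giving (−24, 28) and (−29, −9).
|(−24, 28) − (−29, −9)| = √((5)² + (37)²) = √1394.

√1394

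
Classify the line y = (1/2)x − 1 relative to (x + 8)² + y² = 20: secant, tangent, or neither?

Centre (−8, 0), r² = 20. Distance² from centre to line = (−10)²/5 = 20.
Since d² = r², the line is tangent.

tangent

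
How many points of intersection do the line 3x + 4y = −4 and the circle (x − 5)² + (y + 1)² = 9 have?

1

Substituting the line into the circle gives 25x² − 160x + 256 = 0.
Δ = 25600 − 25600 = 0.
A repeated root: the line is tangent.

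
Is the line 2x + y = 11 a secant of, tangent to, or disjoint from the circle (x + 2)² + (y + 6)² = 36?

disjoint

Substituting the line into the circle gives 5x² − 64x + 257 = 0.
Δ = 4096 − 5140 = −1044.
No real roots: the line does not meet the circle.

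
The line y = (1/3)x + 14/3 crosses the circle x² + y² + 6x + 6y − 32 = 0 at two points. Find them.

(−8, 2) and (−2, 4)

Express y = (14 + x)/3 and substitute into the circle:
10x² + 100x + 160 = 0  ⟹  x² + 10x + 16 = 0
x = −2 or x = −8, giving (−2, 4) and (−8, 2).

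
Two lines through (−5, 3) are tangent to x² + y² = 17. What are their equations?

x − 4y = −17 and 4x + y = −17

Let a tangent through (−5, 3) have slope m. Its distance from (0, 0) must equal √17:
(5m − (−3))² = 17(m² + 1)
4m² + 15m − 4 = 0, so m = 1/4 or m = −4.
Through (−5, 3) these give x − 4y = −17 and 4x + y = −17.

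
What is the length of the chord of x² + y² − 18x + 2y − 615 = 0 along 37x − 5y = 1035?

Centre (9, −1), r² = 697. Perpendicular distance d from centre to line = |−697| / √1394 = 697/√1394.
Chord = 2√(r² − d²) = 2·√(697/2) = √1394.

√1394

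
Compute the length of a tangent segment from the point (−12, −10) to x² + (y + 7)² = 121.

The centre is (0, −7) and r = 11. The square of the distance from P to the centre is 144 + 9 = 153.
Power of the point: PT² = |PO|² − r² = 32, so PT = 4√2.

4√2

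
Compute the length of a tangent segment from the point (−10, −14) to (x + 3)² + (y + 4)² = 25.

The centre is (−3, −4) and r = 5. The square of the distance from P to the centre is 49 + 100 = 149.
The tangent meets the radius at right angles, so tangent² = |PO|² − r² = 149 − 25 = 124.

2√31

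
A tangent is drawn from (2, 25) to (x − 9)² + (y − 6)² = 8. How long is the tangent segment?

√402

With centre O = (9, 6), |OP|² = 410 and r² = 8.
Power of the point: PT² = |PO|² − r² = 402, so PT = √402.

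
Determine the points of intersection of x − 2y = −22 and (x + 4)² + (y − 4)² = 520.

(−26, −2) and (14, 18)

Substitute y = (22 + x)/2:
5x² + 60x − 1820 = 0  ⟹  x² + 12x − 364 = 0
x = 14 or x = −26, giving (14, 18) and (−26, −2).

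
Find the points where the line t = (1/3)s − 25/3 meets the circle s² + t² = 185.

(−8, −11) and (13, −4)

Substitute t = (−25 + s)/3:
10s² − 50s − 1040 = 0  ⟹  s² − 5s − 104 = 0
s = 13 or s = −8, giving (13, −4) and (−8, −11).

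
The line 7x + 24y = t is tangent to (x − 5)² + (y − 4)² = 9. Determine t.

t = 56 or t = 206

The line touches the circle iff its distance from (5, 4) is 3:
|7·5 + 24·4 − t| / √625 = 3
|t − (131)| = 3·25, so t = 206 or t = 56.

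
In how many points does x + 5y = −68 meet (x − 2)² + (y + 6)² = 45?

0

Centre (2, −6), r² = 45. Distance² from centre to line = (40)²/26 = 800/13.
Since d² > r², the line lies outside the circle.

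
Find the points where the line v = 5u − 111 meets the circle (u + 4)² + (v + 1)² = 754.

Substitute v = 5u − 111:
26u² − 1092u + 11362 = 0  ⟹  u² − 42u + 437 = 0
u = 23 or u = 19, giving (23, 4) and (19, −16).

(19, −16) and (23, 4)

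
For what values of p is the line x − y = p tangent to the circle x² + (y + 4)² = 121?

The line touches the circle iff its distance from (0, −4) is 11:
|1·0 − 1·(−4) − p| / √2 = 11
|p − (4)| = 11√2.

p = 4 ± 11√2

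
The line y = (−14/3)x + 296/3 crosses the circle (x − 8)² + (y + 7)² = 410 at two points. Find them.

Express y = (296 − 14x)/3 and substitute into the circle:
205x² − 9020x + 97375 = 0  ⟹  x² − 44x + 475 = 0
x = 25 or x = 19, giving (25, −18) and (19, 10).

(19, 10) and (25, −18)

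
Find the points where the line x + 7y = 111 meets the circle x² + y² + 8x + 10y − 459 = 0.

(−8, 17) and (6, 15)

Express y = (111 − x)/7 and substitute into the circle:
50x² + 100x − 2400 = 0  ⟹  x² + 2x − 48 = 0
x = 6 or x = −8, giving (6, 15) and (−8, 17).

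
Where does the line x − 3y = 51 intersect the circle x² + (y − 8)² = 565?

Express y = (−51 + x)/3 and substitute into the circle:
10x² − 150x + 540 = 0  ⟹  x² − 15x + 54 = 0
x = 9 or x = 6, giving (9, −14) and (6, −15).

(6, −15) and (9, −14)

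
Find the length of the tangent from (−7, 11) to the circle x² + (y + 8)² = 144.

The centre is (0, −8) and r = 12. The square of the distance from P to the centre is 49 + 361 = 410.
Power of the point: PT² = |PO|² − r² = 266, so PT = √266.

√266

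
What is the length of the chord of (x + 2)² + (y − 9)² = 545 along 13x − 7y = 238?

From the line, y = (−238 + 13x)/7. Substituting:
218x² − 7630x + 64092 = 0  ⟹  x² − 35x + 294 = 0
x = 21 or x = 14, giving (21, 5) and (14, −8).
Chord length = distance between (21, 5) and (14, −8) = √218 = √218.

√218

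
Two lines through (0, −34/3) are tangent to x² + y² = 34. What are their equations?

5x − 3y = 34 and 5x + 3y = −34

A line y − (−34/3) = m(x − (0)) is tangent when its distance from (0, 0) is √34:
[m·(0) − (34/3)]² = 34(m² + 1)
9m² − 25 = 0, so m = 5/3 or m = −5/3.
With m = 5/3: 5x − 3y = 34. With m = −5/3: 5x + 3y = −34.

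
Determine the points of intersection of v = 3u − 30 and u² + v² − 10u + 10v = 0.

From the line, v = 3u − 30. Substituting:
10u² − 160u + 600 = 0  ⟹  u² − 16u + 60 = 0
u = 10 or u = 6, giving (10, 0) and (6, −12).

(6, −12) and (10, 0)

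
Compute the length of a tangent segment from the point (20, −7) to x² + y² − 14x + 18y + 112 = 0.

√155

The centre is (7, −9) and r = 3√2. The square of the distance from P to the centre is 169 + 4 = 173.
By the tangent–radius right angle, tangent length = √(|PO|² − r²) = √155.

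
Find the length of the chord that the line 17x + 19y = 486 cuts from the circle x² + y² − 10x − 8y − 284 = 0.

5√26

Express y = (486 − 17x)/19 and substitute into the circle:
650x² − 17550x + 59800 = 0  ⟹  x² − 27x + 92 = 0
x = 23 or x = 4, giving (23, 5) and (4, 22).
Chord length = distance between (23, 5) and (4, 22) = √650 = 5√26.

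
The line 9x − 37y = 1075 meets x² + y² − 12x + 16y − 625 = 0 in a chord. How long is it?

The distance from (6, −8) to the line is 725/√1450, and r² = 725.
Half the chord is √(r² − d²) = √(725/2), so the full chord is 5√58.

5√58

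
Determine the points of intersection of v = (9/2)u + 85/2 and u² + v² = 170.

From the line, v = (85 + 9u)/2. Substituting:
85u² + 1530u + 6545 = 0  ⟹  u² + 18u + 77 = 0
u = −7 or u = −11, giving (−7, 11) and (−11, −7).

(−11, −7) and (−7, 11)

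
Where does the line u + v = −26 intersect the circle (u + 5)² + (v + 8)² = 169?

Express v = −u − 26 and substitute into the circle:
2u² + 46u + 180 = 0  ⟹  u² + 23u + 90 = 0
u = −5 or u = −18, giving (−5, −21) and (−18, −8).

(−18, −8) and (−5, −21)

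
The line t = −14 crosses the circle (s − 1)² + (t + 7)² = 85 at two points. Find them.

Substitute t = −14:
s² − 2s − 35 = 0
s = 7 or s = −5, giving (7, −14) and (−5, −14).

(−5, −14) and (7, −14)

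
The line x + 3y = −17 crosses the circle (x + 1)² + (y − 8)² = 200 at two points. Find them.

Substitute y = (−17 − x)/3:
10x² + 100x − 110 = 0  ⟹  x² + 10x − 11 = 0
x = 1 or x = −11, giving (1, −6) and (−11, −2).

(−11, −2) and (1, −6)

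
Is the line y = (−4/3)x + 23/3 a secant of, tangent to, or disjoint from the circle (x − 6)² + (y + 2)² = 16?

secant

Substituting the line into the circle gives 25x² − 340x + 1021 = 0.
Δ = 115600 − 102100 = 13500.
Two real roots: the line is a secant.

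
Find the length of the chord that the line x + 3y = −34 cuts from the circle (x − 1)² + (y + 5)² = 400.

Centre (1, −5), r² = 400. Perpendicular distance d from centre to line = |20| / √10 = 20/√10.
Chord = 2√(r² − d²) = 2·√(360) = 12√10.

12√10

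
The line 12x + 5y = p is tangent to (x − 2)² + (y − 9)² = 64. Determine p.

p = −35 or p = 173

For a tangent, require d(centre, line) = r = 8.
|12·2 + 5·9 − p| / √169 = 8
|p − (69)| = 8·13, so p = 173 or p = −35.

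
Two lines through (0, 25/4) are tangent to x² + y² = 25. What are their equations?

Let a tangent through (0, 25/4) have slope m. Its distance from (0, 0) must equal 5:
(0m − (−25/4))² = 25(m² + 1)
16m² − 9 = 0, so m = −3/4 or m = 3/4.
Through (0, 25/4) these give 3x + 4y = 25 and 3x − 4y = −25.

3x + 4y = 25 and 3x − 4y = −25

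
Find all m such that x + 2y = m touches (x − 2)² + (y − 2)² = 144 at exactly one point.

For a tangent, require d(centre, line) = r = 12.
|1·2 + 2·2 − m| / √5 = 12
|m − (6)| = 12√5.

m = 6 ± 12√5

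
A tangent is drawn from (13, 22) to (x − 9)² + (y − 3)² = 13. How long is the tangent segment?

2√91

The centre is (9, 3) and r = √13. The square of the distance from P to the centre is 16 + 361 = 377.
By the tangent–radius right angle, tangent length = √(|PO|² − r²) = √364 = 2√91.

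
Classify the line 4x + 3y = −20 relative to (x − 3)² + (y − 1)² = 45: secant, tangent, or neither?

neither

Substituting the line into the circle gives 25x² + 130x + 205 = 0.
Δ = 16900 − 20500 = −3600.
No real roots: the line does not meet the circle.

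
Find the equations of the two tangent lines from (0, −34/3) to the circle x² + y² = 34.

5x − 3y = 34 and 5x + 3y = −34

Write the tangent as mx − y + (−34/3 − m·(0)) = 0 and set its distance from the centre to √34:
(0m − (34/3))² = 34(m² + 1)
9m² − 25 = 0, so m = 5/3 or m = −5/3.
Through (0, −34/3) these give 5x − 3y = 34 and 5x + 3y = −34.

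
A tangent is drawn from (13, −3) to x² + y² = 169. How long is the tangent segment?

Centre (0, 0), r² = 169. |PO|² = (13)² + (−3)² = 178.
The tangent meets the radius at right angles, so tangent² = |PO|² − r² = 178 − 169 = 9.

3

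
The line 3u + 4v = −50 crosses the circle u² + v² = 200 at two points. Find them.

(−14, −2) and (2, −14)

Express v = (−50 − 3u)/4 and substitute into the circle:
25u² + 300u − 700 = 0  ⟹  u² + 12u − 28 = 0
u = 2 or u = −14, giving (2, −14) and (−14, −2).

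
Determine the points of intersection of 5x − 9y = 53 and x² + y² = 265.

Express y = (−53 + 5x)/9 and substitute into the circle:
106x² − 530x − 18656 = 0  ⟹  x² − 5x − 176 = 0
x = 16 or x = −11, giving (16, 3) and (−11, −12).

(−11, −12) and (16, 3)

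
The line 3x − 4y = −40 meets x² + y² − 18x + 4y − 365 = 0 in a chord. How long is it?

30

From the line, y = (40 + 3x)/4. Substituting:
25x² − 3600 = 0  ⟹  x² − 144 = 0
x = 12 or x = −12, giving (12, 19) and (−12, 1).
|(12, 19) − (−12, 1)| = √((24)² + (18)²) = 30.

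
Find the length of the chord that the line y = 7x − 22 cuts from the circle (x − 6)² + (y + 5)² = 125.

Centre (6, −5), r² = 125. Perpendicular distance d from centre to line = |25| / √50 = 25/√50.
Chord = 2√(r² − d²) = 2·√(225/2) = 15√2.

15√2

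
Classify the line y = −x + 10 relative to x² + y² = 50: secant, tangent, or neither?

Substituting the line into the circle gives 2x² − 20x + 50 = 0.
Δ = 400 − 400 = 0.
A repeated root: the line is tangent.

tangent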